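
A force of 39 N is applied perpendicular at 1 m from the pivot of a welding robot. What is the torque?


Given: F = 39 N, r = 1 m, angle = 90 deg (perpendicular)
Using tau = F * r * sin(90)
sin(90) = 1
tau = 39 * 1 * 1
tau = 39 Nm

39 Nm


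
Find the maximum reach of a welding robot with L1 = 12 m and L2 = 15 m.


Given: L1 = 12 m, L2 = 15 m
For a 2-link planar arm, max reach = L1 + L2 (fully extended)
Max reach = 12 + 15
Max reach = 27 m

27 m


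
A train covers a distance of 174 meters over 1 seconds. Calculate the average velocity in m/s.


Given: distance d = 174 m, time t = 1 s
Using v = d / t
v = 174 / 1
v = 174 m/s

174 m/s


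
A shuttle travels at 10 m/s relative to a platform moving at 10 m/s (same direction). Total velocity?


Given: object velocity = 10 m/s, platform velocity = 10 m/s (same direction)
Using classical velocity addition: v_total = v_object + v_platform
v_total = 10 + 10
v_total = 20 m/s

20 m/s


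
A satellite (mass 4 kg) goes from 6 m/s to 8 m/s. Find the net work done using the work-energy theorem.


Given: m = 4 kg, v0 = 6 m/s, v = 8 m/s
Using W = (1/2)*m*(v^2 - v0^2)
v^2 = 8^2 = 64
v0^2 = 6^2 = 36
v^2 - v0^2 = 64 - 36 = 28
W = (1/2)*4*28 = 56 J

56 J


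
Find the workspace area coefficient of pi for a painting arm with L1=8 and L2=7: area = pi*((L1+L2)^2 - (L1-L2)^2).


Given: L1 = 8, L2 = 7
(L1+L2)^2 = (15)^2 = 225
(L1-L2)^2 = (1)^2 = 1
Difference = 225 - 1 = 224
This equals 4*L1*L2 = 4*8*7 = 224
Workspace area = 224*pi

224


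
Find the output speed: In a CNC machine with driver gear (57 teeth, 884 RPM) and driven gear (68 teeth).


Given: N1 = 57 teeth, w1 = 884 RPM, N2 = 68 teeth
Using N1*w1 = N2*w2
w2 = N1*w1 / N2
w2 = 57*884 / 68
w2 = 50388 / 68
w2 = 741 RPM

741 RPM


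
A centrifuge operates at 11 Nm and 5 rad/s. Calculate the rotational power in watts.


Given: tau = 11 Nm, omega = 5 rad/s
Using P = tau * omega
P = 11 * 5
P = 55 W

55 W


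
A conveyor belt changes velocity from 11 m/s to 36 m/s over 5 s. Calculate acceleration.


Given: initial velocity v0 = 11 m/s, final velocity v = 36 m/s, time t = 5 s
Using a = (v - v0) / t
a = (36 - 11) / 5
a = 25 / 5
a = 5 m/s^2

5 m/s^2


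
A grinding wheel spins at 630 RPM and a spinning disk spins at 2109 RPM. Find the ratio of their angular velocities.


Given: RPM_A = 630, RPM_B = 2109
omega = 2*pi*RPM/60, so omega_A/omega_B = RPM_A / RPM_B
omega_A/omega_B = 630 / 2109
omega_A/omega_B = 210/703

210/703


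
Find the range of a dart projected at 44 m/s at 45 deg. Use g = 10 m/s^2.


Given: v0 = 44 m/s, theta = 45 deg, g = 10 m/s^2
sin(2*45) = sin(90) = 1
Using R = v0^2 * sin(2*theta) / g
R = 44^2 * 1 / 10
R = 1936 / 10
R = 968/5 m

968/5 m


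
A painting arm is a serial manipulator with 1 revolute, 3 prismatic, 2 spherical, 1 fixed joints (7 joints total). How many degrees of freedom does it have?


Given: serial robot with 1 revolute, 3 prismatic, 2 spherical, 1 fixed joints
DOF contribution per joint type: revolute=1, prismatic=1, spherical=3, fixed=0
DOF = 1*1 + 3*1 + 2*3 + 1*0
DOF = 10

10


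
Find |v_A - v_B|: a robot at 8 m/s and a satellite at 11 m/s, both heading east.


Given: v_A = 8 m/s east, v_B = 11 m/s east
Both move in the same direction; relative speed = |v_A - v_B|
|8 - 11| = |-3|
= 3 m/s

3 m/s


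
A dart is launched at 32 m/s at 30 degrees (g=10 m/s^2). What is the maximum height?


Given: v0 = 32 m/s, theta = 30 deg, g = 10 m/s^2
sin^2(30) = 1/4
Using H = v0^2 * sin^2(theta) / (2*g)
H = 32^2 * 1/4 / (2*10)
H = 1024 * 1/4 / 20
H = 256 / 20
H = 64/5 m

64/5 m


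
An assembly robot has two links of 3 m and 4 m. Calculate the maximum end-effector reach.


Given: L1 = 3 m, L2 = 4 m
For a 2-link planar arm, max reach = L1 + L2 (fully extended)
Max reach = 3 + 4
Max reach = 7 m

7 m


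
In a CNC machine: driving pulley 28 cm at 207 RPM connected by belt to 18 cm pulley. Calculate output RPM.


Given: D1 = 28 cm, w1 = 207 RPM, D2 = 18 cm
Using D1*w1 = D2*w2
w2 = D1*w1 / D2
w2 = 28*207 / 18
w2 = 5796 / 18
w2 = 322 RPM

322 RPM


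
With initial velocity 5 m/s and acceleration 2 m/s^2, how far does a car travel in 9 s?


Given: v0 = 5 m/s, a = 2 m/s^2, t = 9 s
Using s = v0*t + (1/2)*a*t^2
s = 5*9 + (1/2)*2*9^2
s = 45 + (1/2)*162
s = 45 + 81
s = 126

126 m


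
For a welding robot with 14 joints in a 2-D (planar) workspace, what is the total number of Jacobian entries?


Given: task space dimension = 2, joints = 14
Jacobian is a 2 x 14 matrix
Total entries = rows * columns
Total = 2 * 14
Total = 28

28


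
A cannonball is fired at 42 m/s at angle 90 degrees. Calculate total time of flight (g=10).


Given: v0 = 42 m/s, theta = 90 deg, g = 10 m/s^2
sin(90) = 1
Using T = 2*v0*sin(theta) / g
T = 2*42*1 / 10
T = 84 / 10
T = 42/5 s

42/5 s


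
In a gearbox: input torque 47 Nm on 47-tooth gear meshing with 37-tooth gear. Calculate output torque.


Given: N1 = 47, N2 = 37, T1 = 47 Nm
Using T2/T1 = N2/N1
T2 = T1 * N2 / N1
T2 = 47 * 37 / 47
T2 = 1739 / 47
T2 = 37 Nm

37 Nm


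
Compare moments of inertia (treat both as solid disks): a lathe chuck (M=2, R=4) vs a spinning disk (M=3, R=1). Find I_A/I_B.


Given: M1=2 kg, R1=4 m, M2=3 kg, R2=1 m
For a disk: I = (1/2)*M*R^2, so I_A/I_B = (M1*R1^2)/(M2*R2^2)
M1*R1^2 = 2*16 = 32
M2*R2^2 = 3*1 = 3
I_A/I_B = 32/3 = 32/3

32/3


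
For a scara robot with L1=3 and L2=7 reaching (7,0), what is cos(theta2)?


Given: L1 = 3, L2 = 7, target (x, y) = (7, 0)
Using cos(theta2) = (x^2 + y^2 - L1^2 - L2^2) / (2*L1*L2)
x^2 + y^2 = 7^2 + 0 = 49
L1^2 + L2^2 = 9 + 49 = 58
Numerator = 49 - 58 = -9
Denominator = 2*3*7 = 42
cos(theta2) = -9/42 = -3/14

-3/14


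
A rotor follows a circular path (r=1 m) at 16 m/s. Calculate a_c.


Given: v = 16 m/s, r = 1 m
Using a_c = v^2 / r
a_c = 16^2 / 1
a_c = 256 / 1
a_c = 256 m/s^2

256 m/s^2


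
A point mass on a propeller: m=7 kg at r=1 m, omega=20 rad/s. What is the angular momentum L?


Given: m = 7 kg, r = 1 m, omega = 20 rad/s
For a point mass: I = m*r^2
I = 7*1^2 = 7*1 = 7
L = I*omega = 7*20
L = 140 kg*m^2/s

140 kg*m^2/s


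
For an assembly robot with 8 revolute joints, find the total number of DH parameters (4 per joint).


Given: 8 joints, 4 DH parameters per joint (d, theta, a, alpha)
Total DH parameters = number_of_joints * 4
Total = 8 * 4
Total = 32

32


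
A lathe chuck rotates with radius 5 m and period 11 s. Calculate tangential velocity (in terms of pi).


Given: radius r = 5 m, period T = 11 s
Using v = 2*pi*r / T
v = 2*pi*5 / 11
v = 10*pi / 11
v = 10/11*pi m/s

10/11*pi m/s


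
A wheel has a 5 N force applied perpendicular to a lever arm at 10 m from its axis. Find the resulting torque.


Given: F = 5 N, r = 10 m, angle = 90 deg (perpendicular)
Using tau = F * r * sin(90)
sin(90) = 1
tau = 5 * 10 * 1
tau = 50 Nm

50 Nm


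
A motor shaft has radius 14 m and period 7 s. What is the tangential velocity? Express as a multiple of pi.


Given: radius r = 14 m, period T = 7 s
Using v = 2*pi*r / T
v = 2*pi*14 / 7
v = 28*pi / 7
v = 4*pi m/s

4*pi m/s


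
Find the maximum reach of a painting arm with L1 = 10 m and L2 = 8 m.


Given: L1 = 10 m, L2 = 8 m
For a 2-link planar arm, max reach = L1 + L2 (fully extended)
Max reach = 10 + 8
Max reach = 18 m

18 m


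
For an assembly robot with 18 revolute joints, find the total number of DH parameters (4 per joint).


Given: 18 joints, 4 DH parameters per joint (d, theta, a, alpha)
Total DH parameters = number_of_joints * 4
Total = 18 * 4
Total = 72

72


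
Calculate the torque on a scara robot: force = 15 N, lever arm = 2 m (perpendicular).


Given: F = 15 N, r = 2 m, angle = 90 deg (perpendicular)
Using tau = F * r * sin(90)
sin(90) = 1
tau = 15 * 2 * 1
tau = 30 Nm

30 Nm


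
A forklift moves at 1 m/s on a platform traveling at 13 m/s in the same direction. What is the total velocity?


Given: object velocity = 1 m/s, platform velocity = 13 m/s (same direction)
Using classical velocity addition: v_total = v_object + v_platform
v_total = 1 + 13
v_total = 14 m/s

14 m/s


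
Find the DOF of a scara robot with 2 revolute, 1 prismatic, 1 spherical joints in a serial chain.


Given: serial robot with 2 revolute, 1 prismatic, 1 spherical joints
DOF contribution per joint type: revolute=1, prismatic=1, spherical=3, fixed=0
DOF = 2*1 + 1*1 + 1*3
DOF = 6

6


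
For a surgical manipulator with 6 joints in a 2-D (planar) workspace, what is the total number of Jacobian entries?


Given: task space dimension = 2, joints = 6
Jacobian is a 2 x 6 matrix
Total entries = rows * columns
Total = 2 * 6
Total = 12

12


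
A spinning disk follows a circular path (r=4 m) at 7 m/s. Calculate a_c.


Given: v = 7 m/s, r = 4 m
Using a_c = v^2 / r
a_c = 7^2 / 4
a_c = 49 / 4
a_c = 49/4 m/s^2

49/4 m/s^2


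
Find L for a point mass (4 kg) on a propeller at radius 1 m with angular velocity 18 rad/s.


Given: m = 4 kg, r = 1 m, omega = 18 rad/s
For a point mass: I = m*r^2
I = 4*1^2 = 4*1 = 4
L = I*omega = 4*18
L = 72 kg*m^2/s

72 kg*m^2/s


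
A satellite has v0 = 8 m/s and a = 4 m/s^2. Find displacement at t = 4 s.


Given: v0 = 8 m/s, a = 4 m/s^2, t = 4 s
Using s = v0*t + (1/2)*a*t^2
s = 8*4 + (1/2)*4*4^2
s = 32 + (1/2)*64
s = 32 + 32
s = 64

64 m


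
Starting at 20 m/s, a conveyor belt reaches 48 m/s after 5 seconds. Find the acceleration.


Given: initial velocity v0 = 20 m/s, final velocity v = 48 m/s, time t = 5 s
Using a = (v - v0) / t
a = (48 - 20) / 5
a = 28 / 5
a = 28/5 m/s^2

28/5 m/s^2


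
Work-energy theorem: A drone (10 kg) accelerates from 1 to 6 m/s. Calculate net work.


Given: m = 10 kg, v0 = 1 m/s, v = 6 m/s
Using W = (1/2)*m*(v^2 - v0^2)
v^2 = 6^2 = 36
v0^2 = 1^2 = 1
v^2 - v0^2 = 36 - 1 = 35
W = (1/2)*10*35 = 175 J

175 J


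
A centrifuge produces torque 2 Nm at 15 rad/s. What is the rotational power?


Given: tau = 2 Nm, omega = 15 rad/s
Using P = tau * omega
P = 2 * 15
P = 30 W

30 W


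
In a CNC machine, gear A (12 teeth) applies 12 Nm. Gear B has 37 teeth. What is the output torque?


Given: N1 = 12, N2 = 37, T1 = 12 Nm
Using T2/T1 = N2/N1
T2 = T1 * N2 / N1
T2 = 12 * 37 / 12
T2 = 444 / 12
T2 = 37 Nm

37 Nm


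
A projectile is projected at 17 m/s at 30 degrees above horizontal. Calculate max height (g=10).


Given: v0 = 17 m/s, theta = 30 deg, g = 10 m/s^2
sin^2(30) = 1/4
Using H = v0^2 * sin^2(theta) / (2*g)
H = 17^2 * 1/4 / (2*10)
H = 289 * 1/4 / 20
H = 289/4 / 20
H = 289/80 m

289/80 m


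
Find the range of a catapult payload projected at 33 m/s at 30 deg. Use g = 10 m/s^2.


Given: v0 = 33 m/s, theta = 30 deg, g = 10 m/s^2
sin(2*30) = sin(60) = sqrt(3)/2
Using R = v0^2 * sin(2*theta) / g
R = 33^2 * (sqrt(3)/2) / 10
R = 1089 * sqrt(3) / 20
R = 1089/20*sqrt(3) m

1089/20*sqrt(3) m


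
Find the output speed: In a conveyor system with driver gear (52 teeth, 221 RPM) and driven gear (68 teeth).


Given: N1 = 52 teeth, w1 = 221 RPM, N2 = 68 teeth
Using N1*w1 = N2*w2
w2 = N1*w1 / N2
w2 = 52*221 / 68
w2 = 11492 / 68
w2 = 169 RPM

169 RPM


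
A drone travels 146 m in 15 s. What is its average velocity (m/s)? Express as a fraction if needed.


Given: distance d = 146 m, time t = 15 s
Using v = d / t
v = 146 / 15
v = 146/15 m/s

146/15 m/s


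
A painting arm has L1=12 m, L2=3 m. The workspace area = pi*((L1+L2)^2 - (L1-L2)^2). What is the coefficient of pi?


Given: L1 = 12, L2 = 3
(L1+L2)^2 = (15)^2 = 225
(L1-L2)^2 = (9)^2 = 81
Difference = 225 - 81 = 144
This equals 4*L1*L2 = 4*12*3 = 144
Workspace area = 144*pi

144


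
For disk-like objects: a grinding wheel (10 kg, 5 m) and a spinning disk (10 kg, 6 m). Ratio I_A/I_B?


Given: M1=10 kg, R1=5 m, M2=10 kg, R2=6 m
For a disk: I = (1/2)*M*R^2, so I_A/I_B = (M1*R1^2)/(M2*R2^2)
M1*R1^2 = 10*25 = 250
M2*R2^2 = 10*36 = 360
I_A/I_B = 250/360 = 25/36

25/36


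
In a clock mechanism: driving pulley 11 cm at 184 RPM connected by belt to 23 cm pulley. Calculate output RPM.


Given: D1 = 11 cm, w1 = 184 RPM, D2 = 23 cm
Using D1*w1 = D2*w2
w2 = D1*w1 / D2
w2 = 11*184 / 23
w2 = 2024 / 23
w2 = 88 RPM

88 RPM


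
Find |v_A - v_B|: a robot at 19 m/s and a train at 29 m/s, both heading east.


Given: v_A = 19 m/s east, v_B = 29 m/s east
Both move in the same direction; relative speed = |v_A - v_B|
|19 - 29| = |-10|
= 10 m/s

10 m/s


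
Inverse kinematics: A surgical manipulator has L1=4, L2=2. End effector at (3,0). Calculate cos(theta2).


Given: L1 = 4, L2 = 2, target (x, y) = (3, 0)
Using cos(theta2) = (x^2 + y^2 - L1^2 - L2^2) / (2*L1*L2)
x^2 + y^2 = 3^2 + 0 = 9
L1^2 + L2^2 = 16 + 4 = 20
Numerator = 9 - 20 = -11
Denominator = 2*4*2 = 16
cos(theta2) = -11/16 = -11/16

-11/16


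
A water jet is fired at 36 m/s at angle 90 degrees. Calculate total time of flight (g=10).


Given: v0 = 36 m/s, theta = 90 deg, g = 10 m/s^2
sin(90) = 1
Using T = 2*v0*sin(theta) / g
T = 2*36*1 / 10
T = 72 / 10
T = 36/5 s

36/5 s


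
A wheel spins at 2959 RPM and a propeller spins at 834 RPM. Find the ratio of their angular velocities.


Given: RPM_A = 2959, RPM_B = 834
omega = 2*pi*RPM/60, so omega_A/omega_B = RPM_A / RPM_B
omega_A/omega_B = 2959 / 834
omega_A/omega_B = 2959/834

2959/834


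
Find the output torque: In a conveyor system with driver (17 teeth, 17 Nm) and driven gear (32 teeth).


Given: N1 = 17, N2 = 32, T1 = 17 Nm
Using T2/T1 = N2/N1
T2 = T1 * N2 / N1
T2 = 17 * 32 / 17
T2 = 544 / 17
T2 = 32 Nm

32 Nm


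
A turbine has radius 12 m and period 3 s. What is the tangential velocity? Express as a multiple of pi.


Given: radius r = 12 m, period T = 3 s
Using v = 2*pi*r / T
v = 2*pi*12 / 3
v = 24*pi / 3
v = 8*pi m/s

8*pi m/s


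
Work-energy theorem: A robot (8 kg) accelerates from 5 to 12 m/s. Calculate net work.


Given: m = 8 kg, v0 = 5 m/s, v = 12 m/s
Using W = (1/2)*m*(v^2 - v0^2)
v^2 = 12^2 = 144
v0^2 = 5^2 = 25
v^2 - v0^2 = 144 - 25 = 119
W = (1/2)*8*119 = 476 J

476 J


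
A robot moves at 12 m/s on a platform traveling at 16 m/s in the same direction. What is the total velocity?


Given: object velocity = 12 m/s, platform velocity = 16 m/s (same direction)
Using classical velocity addition: v_total = v_object + v_platform
v_total = 12 + 16
v_total = 28 m/s

28 m/s


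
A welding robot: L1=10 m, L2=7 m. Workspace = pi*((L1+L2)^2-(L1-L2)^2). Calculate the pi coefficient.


Given: L1 = 10, L2 = 7
(L1+L2)^2 = (17)^2 = 289
(L1-L2)^2 = (3)^2 = 9
Difference = 289 - 9 = 280
This equals 4*L1*L2 = 4*10*7 = 280
Workspace area = 280*pi

280


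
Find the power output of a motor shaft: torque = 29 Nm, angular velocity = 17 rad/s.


Given: tau = 29 Nm, omega = 17 rad/s
Using P = tau * omega
P = 29 * 17
P = 493 W

493 W


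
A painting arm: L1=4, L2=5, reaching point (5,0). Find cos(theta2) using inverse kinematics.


Given: L1 = 4, L2 = 5, target (x, y) = (5, 0)
Using cos(theta2) = (x^2 + y^2 - L1^2 - L2^2) / (2*L1*L2)
x^2 + y^2 = 5^2 + 0 = 25
L1^2 + L2^2 = 16 + 25 = 41
Numerator = 25 - 41 = -16
Denominator = 2*4*5 = 40
cos(theta2) = -16/40 = -2/5

-2/5


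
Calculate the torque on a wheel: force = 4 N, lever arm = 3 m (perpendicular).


Given: F = 4 N, r = 3 m, angle = 90 deg (perpendicular)
Using tau = F * r * sin(90)
sin(90) = 1
tau = 4 * 3 * 1
tau = 12 Nm

12 Nm


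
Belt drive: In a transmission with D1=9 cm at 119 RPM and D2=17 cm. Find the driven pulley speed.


Given: D1 = 9 cm, w1 = 119 RPM, D2 = 17 cm
Using D1*w1 = D2*w2
w2 = D1*w1 / D2
w2 = 9*119 / 17
w2 = 1071 / 17
w2 = 63 RPM

63 RPM


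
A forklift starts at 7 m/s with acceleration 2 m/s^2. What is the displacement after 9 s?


Given: v0 = 7 m/s, a = 2 m/s^2, t = 9 s
Using s = v0*t + (1/2)*a*t^2
s = 7*9 + (1/2)*2*9^2
s = 63 + (1/2)*162
s = 63 + 81
s = 144

144 m


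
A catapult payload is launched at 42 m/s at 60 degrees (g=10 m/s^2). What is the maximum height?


Given: v0 = 42 m/s, theta = 60 deg, g = 10 m/s^2
sin^2(60) = 3/4
Using H = v0^2 * sin^2(theta) / (2*g)
H = 42^2 * 3/4 / (2*10)
H = 1764 * 3/4 / 20
H = 1323 / 20
H = 1323/20 m

1323/20 m


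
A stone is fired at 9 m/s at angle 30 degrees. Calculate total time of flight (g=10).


Given: v0 = 9 m/s, theta = 30 deg, g = 10 m/s^2
sin(30) = 1/2
Using T = 2*v0*sin(theta) / g
T = 2*9*1/2 / 10
T = 9 / 10
T = 9/10 s

9/10 s


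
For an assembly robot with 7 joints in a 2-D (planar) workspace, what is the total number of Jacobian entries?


Given: task space dimension = 2, joints = 7
Jacobian is a 2 x 7 matrix
Total entries = rows * columns
Total = 2 * 7
Total = 14

14


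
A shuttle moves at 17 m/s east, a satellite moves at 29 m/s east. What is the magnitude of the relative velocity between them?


Given: v_A = 17 m/s east, v_B = 29 m/s east
Both move in the same direction; relative speed = |v_A - v_B|
|17 - 29| = |-12|
= 12 m/s

12 m/s


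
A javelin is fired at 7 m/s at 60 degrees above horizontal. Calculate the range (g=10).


Given: v0 = 7 m/s, theta = 60 deg, g = 10 m/s^2
sin(2*60) = sin(120) = sqrt(3)/2
Using R = v0^2 * sin(2*theta) / g
R = 7^2 * (sqrt(3)/2) / 10
R = 49 * sqrt(3) / 20
R = 49/20*sqrt(3) m

49/20*sqrt(3) m


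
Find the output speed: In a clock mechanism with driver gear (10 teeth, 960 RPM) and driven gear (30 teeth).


Given: N1 = 10 teeth, w1 = 960 RPM, N2 = 30 teeth
Using N1*w1 = N2*w2
w2 = N1*w1 / N2
w2 = 10*960 / 30
w2 = 9600 / 30
w2 = 320 RPM

320 RPM


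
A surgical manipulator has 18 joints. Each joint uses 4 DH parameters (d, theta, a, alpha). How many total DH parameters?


Given: 18 joints, 4 DH parameters per joint (d, theta, a, alpha)
Total DH parameters = number_of_joints * 4
Total = 18 * 4
Total = 72

72


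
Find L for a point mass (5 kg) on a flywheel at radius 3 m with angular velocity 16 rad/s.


Given: m = 5 kg, r = 3 m, omega = 16 rad/s
For a point mass: I = m*r^2
I = 5*3^2 = 5*9 = 45
L = I*omega = 45*16
L = 720 kg*m^2/s

720 kg*m^2/s


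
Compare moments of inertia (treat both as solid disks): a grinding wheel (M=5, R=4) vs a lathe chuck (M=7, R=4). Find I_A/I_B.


Given: M1=5 kg, R1=4 m, M2=7 kg, R2=4 m
For a disk: I = (1/2)*M*R^2, so I_A/I_B = (M1*R1^2)/(M2*R2^2)
M1*R1^2 = 5*16 = 80
M2*R2^2 = 7*16 = 112
I_A/I_B = 80/112 = 5/7

5/7


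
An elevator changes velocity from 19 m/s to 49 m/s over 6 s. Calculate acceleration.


Given: initial velocity v0 = 19 m/s, final velocity v = 49 m/s, time t = 6 s
Using a = (v - v0) / t
a = (49 - 19) / 6
a = 30 / 6
a = 5 m/s^2

5 m/s^2


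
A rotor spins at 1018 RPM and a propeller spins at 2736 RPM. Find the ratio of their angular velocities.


Given: RPM_A = 1018, RPM_B = 2736
omega = 2*pi*RPM/60, so omega_A/omega_B = RPM_A / RPM_B
omega_A/omega_B = 1018 / 2736
omega_A/omega_B = 509/1368

509/1368


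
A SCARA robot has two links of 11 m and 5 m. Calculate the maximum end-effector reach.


Given: L1 = 11 m, L2 = 5 m
For a 2-link planar arm, max reach = L1 + L2 (fully extended)
Max reach = 11 + 5
Max reach = 16 m

16 m


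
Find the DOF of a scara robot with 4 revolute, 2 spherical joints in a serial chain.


Given: serial robot with 4 revolute, 2 spherical joints
DOF contribution per joint type: revolute=1, prismatic=1, spherical=3, fixed=0
DOF = 4*1 + 2*3
DOF = 10

10


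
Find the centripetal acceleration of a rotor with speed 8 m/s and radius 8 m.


Given: v = 8 m/s, r = 8 m
Using a_c = v^2 / r
a_c = 8^2 / 8
a_c = 64 / 8
a_c = 8 m/s^2

8 m/s^2


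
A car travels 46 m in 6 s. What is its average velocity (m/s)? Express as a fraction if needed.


Given: distance d = 46 m, time t = 6 s
Using v = d / t
v = 46 / 6
v = 23/3 m/s

23/3 m/s


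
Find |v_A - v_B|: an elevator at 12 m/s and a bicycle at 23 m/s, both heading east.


Given: v_A = 12 m/s east, v_B = 23 m/s east
Both move in the same direction; relative speed = |v_A - v_B|
|12 - 23| = |-11|
= 11 m/s

11 m/s


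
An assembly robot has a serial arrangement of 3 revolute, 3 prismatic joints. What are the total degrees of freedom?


Given: serial robot with 3 revolute, 3 prismatic joints
DOF contribution per joint type: revolute=1, prismatic=1, spherical=3, fixed=0
DOF = 3*1 + 3*1
DOF = 6

6


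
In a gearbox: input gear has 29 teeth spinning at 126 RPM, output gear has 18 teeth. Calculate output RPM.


Given: N1 = 29 teeth, w1 = 126 RPM, N2 = 18 teeth
Using N1*w1 = N2*w2
w2 = N1*w1 / N2
w2 = 29*126 / 18
w2 = 3654 / 18
w2 = 203 RPM

203 RPM


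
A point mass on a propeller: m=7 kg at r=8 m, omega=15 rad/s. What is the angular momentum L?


Given: m = 7 kg, r = 8 m, omega = 15 rad/s
For a point mass: I = m*r^2
I = 7*8^2 = 7*64 = 448
L = I*omega = 448*15
L = 6720 kg*m^2/s

6720 kg*m^2/s


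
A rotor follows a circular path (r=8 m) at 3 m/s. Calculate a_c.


Given: v = 3 m/s, r = 8 m
Using a_c = v^2 / r
a_c = 3^2 / 8
a_c = 9 / 8
a_c = 9/8 m/s^2

9/8 m/s^2


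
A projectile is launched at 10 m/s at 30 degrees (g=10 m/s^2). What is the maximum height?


Given: v0 = 10 m/s, theta = 30 deg, g = 10 m/s^2
sin^2(30) = 1/4
Using H = v0^2 * sin^2(theta) / (2*g)
H = 10^2 * 1/4 / (2*10)
H = 100 * 1/4 / 20
H = 25 / 20
H = 5/4 m

5/4 m


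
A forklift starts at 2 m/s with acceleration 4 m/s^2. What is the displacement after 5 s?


Given: v0 = 2 m/s, a = 4 m/s^2, t = 5 s
Using s = v0*t + (1/2)*a*t^2
s = 2*5 + (1/2)*4*5^2
s = 10 + (1/2)*100
s = 10 + 50
s = 60

60 m


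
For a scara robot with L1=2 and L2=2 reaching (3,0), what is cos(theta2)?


Given: L1 = 2, L2 = 2, target (x, y) = (3, 0)
Using cos(theta2) = (x^2 + y^2 - L1^2 - L2^2) / (2*L1*L2)
x^2 + y^2 = 3^2 + 0 = 9
L1^2 + L2^2 = 4 + 4 = 8
Numerator = 9 - 8 = 1
Denominator = 2*2*2 = 8
cos(theta2) = 1/8 = 1/8

1/8


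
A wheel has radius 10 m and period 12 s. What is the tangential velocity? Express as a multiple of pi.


Given: radius r = 10 m, period T = 12 s
Using v = 2*pi*r / T
v = 2*pi*10 / 12
v = 20*pi / 12
v = 5/3*pi m/s

5/3*pi m/s


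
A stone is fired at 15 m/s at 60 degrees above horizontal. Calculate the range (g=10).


Given: v0 = 15 m/s, theta = 60 deg, g = 10 m/s^2
sin(2*60) = sin(120) = sqrt(3)/2
Using R = v0^2 * sin(2*theta) / g
R = 15^2 * (sqrt(3)/2) / 10
R = 225 * sqrt(3) / 20
R = 45/4*sqrt(3) m

45/4*sqrt(3) m


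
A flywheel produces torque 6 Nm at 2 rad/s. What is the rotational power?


Given: tau = 6 Nm, omega = 2 rad/s
Using P = tau * omega
P = 6 * 2
P = 12 W

12 W


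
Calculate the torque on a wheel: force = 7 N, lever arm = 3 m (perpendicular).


Given: F = 7 N, r = 3 m, angle = 90 deg (perpendicular)
Using tau = F * r * sin(90)
sin(90) = 1
tau = 7 * 3 * 1
tau = 21 Nm

21 Nm


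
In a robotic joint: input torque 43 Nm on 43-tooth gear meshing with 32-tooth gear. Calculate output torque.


Given: N1 = 43, N2 = 32, T1 = 43 Nm
Using T2/T1 = N2/N1
T2 = T1 * N2 / N1
T2 = 43 * 32 / 43
T2 = 1376 / 43
T2 = 32 Nm

32 Nm


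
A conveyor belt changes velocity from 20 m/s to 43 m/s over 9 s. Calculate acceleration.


Given: initial velocity v0 = 20 m/s, final velocity v = 43 m/s, time t = 9 s
Using a = (v - v0) / t
a = (43 - 20) / 9
a = 23 / 9
a = 23/9 m/s^2

23/9 m/s^2


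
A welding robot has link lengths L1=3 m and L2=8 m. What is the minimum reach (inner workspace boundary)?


Given: L1 = 3 m, L2 = 8 m
For a 2-link planar arm, min reach = |L1 - L2| (second link folded back)
Min reach = |3 - 8|
Min reach = 5 m

5 m


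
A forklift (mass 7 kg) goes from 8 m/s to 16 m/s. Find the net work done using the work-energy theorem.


Given: m = 7 kg, v0 = 8 m/s, v = 16 m/s
Using W = (1/2)*m*(v^2 - v0^2)
v^2 = 16^2 = 256
v0^2 = 8^2 = 64
v^2 - v0^2 = 256 - 64 = 192
W = (1/2)*7*192 = 672 J

672 J


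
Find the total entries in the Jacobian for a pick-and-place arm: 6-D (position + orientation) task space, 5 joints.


Given: task space dimension = 6, joints = 5
Jacobian is a 6 x 5 matrix
Total entries = rows * columns
Total = 6 * 5
Total = 30

30


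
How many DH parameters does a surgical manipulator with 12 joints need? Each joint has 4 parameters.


Given: 12 joints, 4 DH parameters per joint (d, theta, a, alpha)
Total DH parameters = number_of_joints * 4
Total = 12 * 4
Total = 48

48


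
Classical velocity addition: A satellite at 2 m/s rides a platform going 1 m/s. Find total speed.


Given: object velocity = 2 m/s, platform velocity = 1 m/s (same direction)
Using classical velocity addition: v_total = v_object + v_platform
v_total = 2 + 1
v_total = 3 m/s

3 m/s


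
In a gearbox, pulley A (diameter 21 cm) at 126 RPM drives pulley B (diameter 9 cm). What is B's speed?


Given: D1 = 21 cm, w1 = 126 RPM, D2 = 9 cm
Using D1*w1 = D2*w2
w2 = D1*w1 / D2
w2 = 21*126 / 9
w2 = 2646 / 9
w2 = 294 RPM

294 RPM


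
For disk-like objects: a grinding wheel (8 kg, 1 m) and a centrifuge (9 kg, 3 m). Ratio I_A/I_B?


Given: M1=8 kg, R1=1 m, M2=9 kg, R2=3 m
For a disk: I = (1/2)*M*R^2, so I_A/I_B = (M1*R1^2)/(M2*R2^2)
M1*R1^2 = 8*1 = 8
M2*R2^2 = 9*9 = 81
I_A/I_B = 8/81 = 8/81

8/81


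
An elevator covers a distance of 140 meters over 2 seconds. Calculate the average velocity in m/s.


Given: distance d = 140 m, time t = 2 s
Using v = d / t
v = 140 / 2
v = 70 m/s

70 m/s


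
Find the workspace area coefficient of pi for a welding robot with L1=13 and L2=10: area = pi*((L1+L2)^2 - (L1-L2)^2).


Given: L1 = 13, L2 = 10
(L1+L2)^2 = (23)^2 = 529
(L1-L2)^2 = (3)^2 = 9
Difference = 529 - 9 = 520
This equals 4*L1*L2 = 4*13*10 = 520
Workspace area = 520*pi

520


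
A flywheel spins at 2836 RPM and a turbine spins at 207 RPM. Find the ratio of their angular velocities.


Given: RPM_A = 2836, RPM_B = 207
omega = 2*pi*RPM/60, so omega_A/omega_B = RPM_A / RPM_B
omega_A/omega_B = 2836 / 207
omega_A/omega_B = 2836/207

2836/207


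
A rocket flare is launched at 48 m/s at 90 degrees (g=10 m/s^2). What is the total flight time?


Given: v0 = 48 m/s, theta = 90 deg, g = 10 m/s^2
sin(90) = 1
Using T = 2*v0*sin(theta) / g
T = 2*48*1 / 10
T = 96 / 10
T = 48/5 s

48/5 s


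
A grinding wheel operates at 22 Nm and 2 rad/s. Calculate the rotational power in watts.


Given: tau = 22 Nm, omega = 2 rad/s
Using P = tau * omega
P = 22 * 2
P = 44 W

44 W


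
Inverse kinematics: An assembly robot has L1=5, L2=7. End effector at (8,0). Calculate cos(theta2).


Given: L1 = 5, L2 = 7, target (x, y) = (8, 0)
Using cos(theta2) = (x^2 + y^2 - L1^2 - L2^2) / (2*L1*L2)
x^2 + y^2 = 8^2 + 0 = 64
L1^2 + L2^2 = 25 + 49 = 74
Numerator = 64 - 74 = -10
Denominator = 2*5*7 = 70
cos(theta2) = -10/70 = -1/7

-1/7


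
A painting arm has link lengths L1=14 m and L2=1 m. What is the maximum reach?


Given: L1 = 14 m, L2 = 1 m
For a 2-link planar arm, max reach = L1 + L2 (fully extended)
Max reach = 14 + 1
Max reach = 15 m

15 m


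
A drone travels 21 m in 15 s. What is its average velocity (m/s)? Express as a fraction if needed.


Given: distance d = 21 m, time t = 15 s
Using v = d / t
v = 21 / 15
v = 7/5 m/s

7/5 m/s


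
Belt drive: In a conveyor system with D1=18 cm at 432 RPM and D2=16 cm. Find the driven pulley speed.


Given: D1 = 18 cm, w1 = 432 RPM, D2 = 16 cm
Using D1*w1 = D2*w2
w2 = D1*w1 / D2
w2 = 18*432 / 16
w2 = 7776 / 16
w2 = 486 RPM

486 RPM


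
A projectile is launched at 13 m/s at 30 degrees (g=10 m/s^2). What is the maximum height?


Given: v0 = 13 m/s, theta = 30 deg, g = 10 m/s^2
sin^2(30) = 1/4
Using H = v0^2 * sin^2(theta) / (2*g)
H = 13^2 * 1/4 / (2*10)
H = 169 * 1/4 / 20
H = 169/4 / 20
H = 169/80 m

169/80 m


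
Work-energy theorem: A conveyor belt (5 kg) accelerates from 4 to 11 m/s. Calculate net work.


Given: m = 5 kg, v0 = 4 m/s, v = 11 m/s
Using W = (1/2)*m*(v^2 - v0^2)
v^2 = 11^2 = 121
v0^2 = 4^2 = 16
v^2 - v0^2 = 121 - 16 = 105
W = (1/2)*5*105 = 525/2 J

525/2 J


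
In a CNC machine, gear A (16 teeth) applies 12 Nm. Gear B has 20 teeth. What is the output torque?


Given: N1 = 16, N2 = 20, T1 = 12 Nm
Using T2/T1 = N2/N1
T2 = T1 * N2 / N1
T2 = 12 * 20 / 16
T2 = 240 / 16
T2 = 15 Nm

15 Nm


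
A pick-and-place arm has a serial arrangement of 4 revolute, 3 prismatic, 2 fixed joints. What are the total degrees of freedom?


Given: serial robot with 4 revolute, 3 prismatic, 2 fixed joints
DOF contribution per joint type: revolute=1, prismatic=1, spherical=3, fixed=0
DOF = 4*1 + 3*1 + 2*0
DOF = 7

7


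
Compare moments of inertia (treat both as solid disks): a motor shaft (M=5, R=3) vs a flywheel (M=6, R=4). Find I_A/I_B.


Given: M1=5 kg, R1=3 m, M2=6 kg, R2=4 m
For a disk: I = (1/2)*M*R^2, so I_A/I_B = (M1*R1^2)/(M2*R2^2)
M1*R1^2 = 5*9 = 45
M2*R2^2 = 6*16 = 96
I_A/I_B = 45/96 = 15/32

15/32


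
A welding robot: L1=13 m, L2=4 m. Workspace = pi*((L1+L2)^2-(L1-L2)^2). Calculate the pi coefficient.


Given: L1 = 13, L2 = 4
(L1+L2)^2 = (17)^2 = 289
(L1-L2)^2 = (9)^2 = 81
Difference = 289 - 81 = 208
This equals 4*L1*L2 = 4*13*4 = 208
Workspace area = 208*pi

208


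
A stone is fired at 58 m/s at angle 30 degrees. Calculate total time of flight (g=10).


Given: v0 = 58 m/s, theta = 30 deg, g = 10 m/s^2
sin(30) = 1/2
Using T = 2*v0*sin(theta) / g
T = 2*58*1/2 / 10
T = 58 / 10
T = 29/5 s

29/5 s


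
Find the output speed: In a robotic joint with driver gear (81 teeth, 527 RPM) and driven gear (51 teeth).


Given: N1 = 81 teeth, w1 = 527 RPM, N2 = 51 teeth
Using N1*w1 = N2*w2
w2 = N1*w1 / N2
w2 = 81*527 / 51
w2 = 42687 / 51
w2 = 837 RPM

837 RPM


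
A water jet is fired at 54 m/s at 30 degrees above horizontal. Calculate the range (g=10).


Given: v0 = 54 m/s, theta = 30 deg, g = 10 m/s^2
sin(2*30) = sin(60) = sqrt(3)/2
Using R = v0^2 * sin(2*theta) / g
R = 54^2 * (sqrt(3)/2) / 10
R = 2916 * sqrt(3) / 20
R = 729/5*sqrt(3) m

729/5*sqrt(3) m


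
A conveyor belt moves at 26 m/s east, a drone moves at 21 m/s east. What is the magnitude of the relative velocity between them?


Given: v_A = 26 m/s east, v_B = 21 m/s east
Both move in the same direction; relative speed = |v_A - v_B|
|26 - 21| = |5|
= 5 m/s

5 m/s


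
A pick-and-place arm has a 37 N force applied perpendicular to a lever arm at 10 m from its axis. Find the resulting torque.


Given: F = 37 N, r = 10 m, angle = 90 deg (perpendicular)
Using tau = F * r * sin(90)
sin(90) = 1
tau = 37 * 10 * 1
tau = 370 Nm

370 Nm


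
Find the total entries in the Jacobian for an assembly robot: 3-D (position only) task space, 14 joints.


Given: task space dimension = 3, joints = 14
Jacobian is a 3 x 14 matrix
Total entries = rows * columns
Total = 3 * 14
Total = 42

42


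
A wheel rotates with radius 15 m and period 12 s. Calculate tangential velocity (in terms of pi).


Given: radius r = 15 m, period T = 12 s
Using v = 2*pi*r / T
v = 2*pi*15 / 12
v = 30*pi / 12
v = 5/2*pi m/s

5/2*pi m/s


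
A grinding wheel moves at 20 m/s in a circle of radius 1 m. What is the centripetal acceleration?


Given: v = 20 m/s, r = 1 m
Using a_c = v^2 / r
a_c = 20^2 / 1
a_c = 400 / 1
a_c = 400 m/s^2

400 m/s^2


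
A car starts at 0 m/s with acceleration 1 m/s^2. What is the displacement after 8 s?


Given: v0 = 0 m/s, a = 1 m/s^2, t = 8 s
Using s = v0*t + (1/2)*a*t^2
s = 0*8 + (1/2)*1*8^2
s = 0 + (1/2)*64
s = 0 + 32
s = 32

32 m


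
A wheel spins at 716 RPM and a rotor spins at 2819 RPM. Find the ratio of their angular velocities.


Given: RPM_A = 716, RPM_B = 2819
omega = 2*pi*RPM/60, so omega_A/omega_B = RPM_A / RPM_B
omega_A/omega_B = 716 / 2819
omega_A/omega_B = 716/2819

716/2819


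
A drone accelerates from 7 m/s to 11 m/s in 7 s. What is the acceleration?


Given: initial velocity v0 = 7 m/s, final velocity v = 11 m/s, time t = 7 s
Using a = (v - v0) / t
a = (11 - 7) / 7
a = 4 / 7
a = 4/7 m/s^2

4/7 m/s^2


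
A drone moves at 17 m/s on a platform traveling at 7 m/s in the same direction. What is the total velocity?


Given: object velocity = 17 m/s, platform velocity = 7 m/s (same direction)
Using classical velocity addition: v_total = v_object + v_platform
v_total = 17 + 7
v_total = 24 m/s

24 m/s


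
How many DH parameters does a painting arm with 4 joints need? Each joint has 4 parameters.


Given: 4 joints, 4 DH parameters per joint (d, theta, a, alpha)
Total DH parameters = number_of_joints * 4
Total = 4 * 4
Total = 16

16


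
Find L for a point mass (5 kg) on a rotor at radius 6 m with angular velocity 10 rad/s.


Given: m = 5 kg, r = 6 m, omega = 10 rad/s
For a point mass: I = m*r^2
I = 5*6^2 = 5*36 = 180
L = I*omega = 180*10
L = 1800 kg*m^2/s

1800 kg*m^2/s


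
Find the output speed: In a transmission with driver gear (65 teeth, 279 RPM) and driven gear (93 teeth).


Given: N1 = 65 teeth, w1 = 279 RPM, N2 = 93 teeth
Using N1*w1 = N2*w2
w2 = N1*w1 / N2
w2 = 65*279 / 93
w2 = 18135 / 93
w2 = 195 RPM

195 RPM


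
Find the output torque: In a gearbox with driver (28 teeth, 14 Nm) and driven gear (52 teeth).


Given: N1 = 28, N2 = 52, T1 = 14 Nm
Using T2/T1 = N2/N1
T2 = T1 * N2 / N1
T2 = 14 * 52 / 28
T2 = 728 / 28
T2 = 26 Nm

26 Nm


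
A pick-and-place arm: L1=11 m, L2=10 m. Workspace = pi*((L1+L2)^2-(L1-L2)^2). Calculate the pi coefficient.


Given: L1 = 11, L2 = 10
(L1+L2)^2 = (21)^2 = 441
(L1-L2)^2 = (1)^2 = 1
Difference = 441 - 1 = 440
This equals 4*L1*L2 = 4*11*10 = 440
Workspace area = 440*pi

440


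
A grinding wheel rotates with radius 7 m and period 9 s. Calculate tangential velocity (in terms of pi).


Given: radius r = 7 m, period T = 9 s
Using v = 2*pi*r / T
v = 2*pi*7 / 9
v = 14*pi / 9
v = 14/9*pi m/s

14/9*pi m/s


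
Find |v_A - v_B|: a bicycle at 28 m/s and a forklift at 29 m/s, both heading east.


Given: v_A = 28 m/s east, v_B = 29 m/s east
Both move in the same direction; relative speed = |v_A - v_B|
|28 - 29| = |-1|
= 1 m/s

1 m/s


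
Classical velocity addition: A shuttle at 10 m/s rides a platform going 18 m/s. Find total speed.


Given: object velocity = 10 m/s, platform velocity = 18 m/s (same direction)
Using classical velocity addition: v_total = v_object + v_platform
v_total = 10 + 18
v_total = 28 m/s

28 m/s


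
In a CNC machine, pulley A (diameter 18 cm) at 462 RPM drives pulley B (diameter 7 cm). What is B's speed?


Given: D1 = 18 cm, w1 = 462 RPM, D2 = 7 cm
Using D1*w1 = D2*w2
w2 = D1*w1 / D2
w2 = 18*462 / 7
w2 = 8316 / 7
w2 = 1188 RPM

1188 RPM


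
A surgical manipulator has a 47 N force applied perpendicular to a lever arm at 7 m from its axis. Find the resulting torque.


Given: F = 47 N, r = 7 m, angle = 90 deg (perpendicular)
Using tau = F * r * sin(90)
sin(90) = 1
tau = 47 * 7 * 1
tau = 329 Nm

329 Nm


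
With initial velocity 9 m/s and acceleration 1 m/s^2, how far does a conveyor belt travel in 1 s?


Given: v0 = 9 m/s, a = 1 m/s^2, t = 1 s
Using s = v0*t + (1/2)*a*t^2
s = 9*1 + (1/2)*1*1^2
s = 9 + (1/2)*1
s = 9 + 1/2
s = 19/2

19/2 m


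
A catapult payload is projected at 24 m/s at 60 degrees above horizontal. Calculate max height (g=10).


Given: v0 = 24 m/s, theta = 60 deg, g = 10 m/s^2
sin^2(60) = 3/4
Using H = v0^2 * sin^2(theta) / (2*g)
H = 24^2 * 3/4 / (2*10)
H = 576 * 3/4 / 20
H = 432 / 20
H = 108/5 m

108/5 m


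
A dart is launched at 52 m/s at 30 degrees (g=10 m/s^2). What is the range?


Given: v0 = 52 m/s, theta = 30 deg, g = 10 m/s^2
sin(2*30) = sin(60) = sqrt(3)/2
Using R = v0^2 * sin(2*theta) / g
R = 52^2 * (sqrt(3)/2) / 10
R = 2704 * sqrt(3) / 20
R = 676/5*sqrt(3) m

676/5*sqrt(3) m


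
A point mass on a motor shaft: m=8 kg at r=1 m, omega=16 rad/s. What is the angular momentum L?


Given: m = 8 kg, r = 1 m, omega = 16 rad/s
For a point mass: I = m*r^2
I = 8*1^2 = 8*1 = 8
L = I*omega = 8*16
L = 128 kg*m^2/s

128 kg*m^2/s


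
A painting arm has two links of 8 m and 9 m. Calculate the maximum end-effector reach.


Given: L1 = 8 m, L2 = 9 m
For a 2-link planar arm, max reach = L1 + L2 (fully extended)
Max reach = 8 + 9
Max reach = 17 m

17 m


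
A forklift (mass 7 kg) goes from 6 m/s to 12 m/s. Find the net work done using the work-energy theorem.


Given: m = 7 kg, v0 = 6 m/s, v = 12 m/s
Using W = (1/2)*m*(v^2 - v0^2)
v^2 = 12^2 = 144
v0^2 = 6^2 = 36
v^2 - v0^2 = 144 - 36 = 108
W = (1/2)*7*108 = 378 J

378 J


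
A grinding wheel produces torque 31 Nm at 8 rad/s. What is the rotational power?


Given: tau = 31 Nm, omega = 8 rad/s
Using P = tau * omega
P = 31 * 8
P = 248 W

248 W


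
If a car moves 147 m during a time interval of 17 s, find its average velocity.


Given: distance d = 147 m, time t = 17 s
Using v = d / t
v = 147 / 17
v = 147/17 m/s

147/17 m/s


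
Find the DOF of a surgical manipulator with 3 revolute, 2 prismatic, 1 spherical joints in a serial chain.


Given: serial robot with 3 revolute, 2 prismatic, 1 spherical joints
DOF contribution per joint type: revolute=1, prismatic=1, spherical=3, fixed=0
DOF = 3*1 + 2*1 + 1*3
DOF = 8

8


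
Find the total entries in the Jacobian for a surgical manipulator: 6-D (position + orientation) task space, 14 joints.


Given: task space dimension = 6, joints = 14
Jacobian is a 6 x 14 matrix
Total entries = rows * columns
Total = 6 * 14
Total = 84

84


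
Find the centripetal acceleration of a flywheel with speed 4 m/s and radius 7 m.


Given: v = 4 m/s, r = 7 m
Using a_c = v^2 / r
a_c = 4^2 / 7
a_c = 16 / 7
a_c = 16/7 m/s^2

16/7 m/s^2


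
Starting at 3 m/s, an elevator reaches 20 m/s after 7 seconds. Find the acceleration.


Given: initial velocity v0 = 3 m/s, final velocity v = 20 m/s, time t = 7 s
Using a = (v - v0) / t
a = (20 - 3) / 7
a = 17 / 7
a = 17/7 m/s^2

17/7 m/s^2


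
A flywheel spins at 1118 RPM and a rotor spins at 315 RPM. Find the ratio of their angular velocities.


Given: RPM_A = 1118, RPM_B = 315
omega = 2*pi*RPM/60, so omega_A/omega_B = RPM_A / RPM_B
omega_A/omega_B = 1118 / 315
omega_A/omega_B = 1118/315

1118/315


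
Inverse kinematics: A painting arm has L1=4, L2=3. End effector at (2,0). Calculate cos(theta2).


Given: L1 = 4, L2 = 3, target (x, y) = (2, 0)
Using cos(theta2) = (x^2 + y^2 - L1^2 - L2^2) / (2*L1*L2)
x^2 + y^2 = 2^2 + 0 = 4
L1^2 + L2^2 = 16 + 9 = 25
Numerator = 4 - 25 = -21
Denominator = 2*4*3 = 24
cos(theta2) = -21/24 = -7/8

-7/8


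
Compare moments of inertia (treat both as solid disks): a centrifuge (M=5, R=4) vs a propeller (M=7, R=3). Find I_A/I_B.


Given: M1=5 kg, R1=4 m, M2=7 kg, R2=3 m
For a disk: I = (1/2)*M*R^2, so I_A/I_B = (M1*R1^2)/(M2*R2^2)
M1*R1^2 = 5*16 = 80
M2*R2^2 = 7*9 = 63
I_A/I_B = 80/63 = 80/63

80/63


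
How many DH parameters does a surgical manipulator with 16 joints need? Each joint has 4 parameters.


Given: 16 joints, 4 DH parameters per joint (d, theta, a, alpha)
Total DH parameters = number_of_joints * 4
Total = 16 * 4
Total = 64

64


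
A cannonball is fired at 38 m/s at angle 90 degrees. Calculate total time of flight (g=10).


Given: v0 = 38 m/s, theta = 90 deg, g = 10 m/s^2
sin(90) = 1
Using T = 2*v0*sin(theta) / g
T = 2*38*1 / 10
T = 76 / 10
T = 38/5 s

38/5 s


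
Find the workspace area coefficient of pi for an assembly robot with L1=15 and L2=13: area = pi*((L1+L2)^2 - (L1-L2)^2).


Given: L1 = 15, L2 = 13
(L1+L2)^2 = (28)^2 = 784
(L1-L2)^2 = (2)^2 = 4
Difference = 784 - 4 = 780
This equals 4*L1*L2 = 4*15*13 = 780
Workspace area = 780*pi

780


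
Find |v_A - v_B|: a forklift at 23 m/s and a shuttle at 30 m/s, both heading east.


Given: v_A = 23 m/s east, v_B = 30 m/s east
Both move in the same direction; relative speed = |v_A - v_B|
|23 - 30| = |-7|
= 7 m/s

7 m/s


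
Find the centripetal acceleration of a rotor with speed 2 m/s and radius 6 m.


Given: v = 2 m/s, r = 6 m
Using a_c = v^2 / r
a_c = 2^2 / 6
a_c = 4 / 6
a_c = 2/3 m/s^2

2/3 m/s^2


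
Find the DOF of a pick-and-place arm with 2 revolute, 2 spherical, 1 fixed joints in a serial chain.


Given: serial robot with 2 revolute, 2 spherical, 1 fixed joints
DOF contribution per joint type: revolute=1, prismatic=1, spherical=3, fixed=0
DOF = 2*1 + 2*3 + 1*0
DOF = 8

8
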